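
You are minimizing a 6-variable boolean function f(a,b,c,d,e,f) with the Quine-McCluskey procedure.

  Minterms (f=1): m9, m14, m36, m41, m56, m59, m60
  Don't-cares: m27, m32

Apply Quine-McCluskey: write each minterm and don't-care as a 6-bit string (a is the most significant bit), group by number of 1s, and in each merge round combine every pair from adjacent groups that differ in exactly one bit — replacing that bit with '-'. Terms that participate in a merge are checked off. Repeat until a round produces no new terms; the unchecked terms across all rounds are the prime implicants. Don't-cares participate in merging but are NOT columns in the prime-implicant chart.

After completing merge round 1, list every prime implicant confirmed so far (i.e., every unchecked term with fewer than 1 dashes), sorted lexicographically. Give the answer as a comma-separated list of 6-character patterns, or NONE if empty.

001110

Round 0: 001001✓ 001110 011011✓ 100000✓ 100100✓ 101001✓ 111000✓ 111011✓ 111100✓
Round 1: -01001 -11011 100-00 111-00
PIs = {-01001, -11011, 001110, 100-00, 111-00}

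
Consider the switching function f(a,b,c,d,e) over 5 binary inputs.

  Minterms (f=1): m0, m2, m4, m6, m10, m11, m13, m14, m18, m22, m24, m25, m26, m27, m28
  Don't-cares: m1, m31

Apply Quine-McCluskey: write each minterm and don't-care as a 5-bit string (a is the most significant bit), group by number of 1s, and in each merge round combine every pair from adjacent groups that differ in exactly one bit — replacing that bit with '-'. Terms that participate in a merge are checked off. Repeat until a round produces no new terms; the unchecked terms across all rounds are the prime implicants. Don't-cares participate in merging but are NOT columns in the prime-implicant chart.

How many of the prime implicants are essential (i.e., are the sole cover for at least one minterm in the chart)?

7

size-2^0 implicants → 00000(✓)  00001(✓)  00010(✓)  00100(✓)  00110(✓)  01010(✓)  01011(✓)  01101  01110(✓)  10010(✓)  10110(✓)  11000(✓)  11001(✓)  11010(✓)  11011(✓)  11100(✓)  11111(✓)
size-2^1 implicants → -0010(✓)  -0110(✓)  -1010(✓)  -1011(✓)  0-010(✓)  0-110(✓)  00-00(✓)  00-10(✓)  000-0(✓)  0000-  001-0(✓)  01-10(✓)  0101-(✓)  1-010(✓)  10-10(✓)  11-00  11-11  110-0(✓)  110-1(✓)  1100-(✓)  1101-(✓)
size-2^2 implicants → --010  -0-10  -101-  0--10  00--0  110--
Unchecked terms (primes): --010, -0-10, -101-, 0--10, 00--0, 0000-, 01101, 11-00, 11-11, 110--
Minterm coverage:
  m0 ⊆ 00--0,0000-
  m2 ⊆ --010,-0-10,0--10,00--0
  m4 ⊆ 00--0 [E]
  m6 ⊆ -0-10,0--10,00--0
  m10 ⊆ --010,-101-,0--10
  m11 ⊆ -101- [E]
  m13 ⊆ 01101 [E]
  m14 ⊆ 0--10 [E]
  m18 ⊆ --010,-0-10
  m22 ⊆ -0-10 [E]
  m24 ⊆ 11-00,110--
  m25 ⊆ 110-- [E]
  m26 ⊆ --010,-101-,110--
  m27 ⊆ -101-,11-11,110--
  m28 ⊆ 11-00 [E]
E = {-0-10, -101-, 0--10, 00--0, 01101, 11-00, 110--}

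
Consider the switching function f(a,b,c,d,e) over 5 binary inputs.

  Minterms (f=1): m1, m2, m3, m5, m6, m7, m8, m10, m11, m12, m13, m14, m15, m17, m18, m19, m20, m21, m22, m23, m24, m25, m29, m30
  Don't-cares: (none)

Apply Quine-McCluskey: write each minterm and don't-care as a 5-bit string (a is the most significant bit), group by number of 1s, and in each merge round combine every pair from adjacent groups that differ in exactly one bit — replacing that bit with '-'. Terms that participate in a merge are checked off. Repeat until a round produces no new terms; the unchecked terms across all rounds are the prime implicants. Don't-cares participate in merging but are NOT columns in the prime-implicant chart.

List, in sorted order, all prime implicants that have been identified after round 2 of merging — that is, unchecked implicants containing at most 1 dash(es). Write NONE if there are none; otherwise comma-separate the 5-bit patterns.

-1000, 1100-

[col 0] 00001*, 00010*, 00011*, 00101*, 00110*, 00111*, 01000*, 01010*, 01011*, 01100*, 01101*, 01110*, 01111*, 10001*, 10010*, 10011*, 10100*, 10101*, 10110*, 10111*, 11000*, 11001*, 11101*, 11110*
[col 1] -0001*, -0010*, -0011*, -0101*, -0110*, -0111*, -1000, -1101*, -1110*, 0-010*, 0-011*, 0-101*, 0-110*, 0-111*, 00-01*, 00-10*, 00-11*, 000-1*, 0001-*, 001-1*, 0011-*, 01-00*, 01-10*, 01-11*, 010-0*, 0101-*, 011-0*, 011-1*, 0110-*, 0111-*, 1-001*, 1-101*, 1-110*, 10-01*, 10-10*, 10-11*, 100-1*, 1001-*, 101-0*, 101-1*, 1010-*, 1011-*, 11-01*, 1100-
[col 2] --101, --110, -0-01*, -0-10*, -0-11*, -00-1*, -001-*, -01-1*, -011-*, 0--10*, 0--11*, 0-01-*, 0-1-1, 0-11-*, 00--1*, 00-1-*, 01--0, 01-1-*, 011--, 1--01, 10--1*, 10-1-*, 101--
[col 3] -0--1, -0-1-, 0--1-
Prime implicants: --101, --110, -0--1, -0-1-, -1000, 0--1-, 0-1-1, 01--0, 011--, 1--01, 101--, 1100-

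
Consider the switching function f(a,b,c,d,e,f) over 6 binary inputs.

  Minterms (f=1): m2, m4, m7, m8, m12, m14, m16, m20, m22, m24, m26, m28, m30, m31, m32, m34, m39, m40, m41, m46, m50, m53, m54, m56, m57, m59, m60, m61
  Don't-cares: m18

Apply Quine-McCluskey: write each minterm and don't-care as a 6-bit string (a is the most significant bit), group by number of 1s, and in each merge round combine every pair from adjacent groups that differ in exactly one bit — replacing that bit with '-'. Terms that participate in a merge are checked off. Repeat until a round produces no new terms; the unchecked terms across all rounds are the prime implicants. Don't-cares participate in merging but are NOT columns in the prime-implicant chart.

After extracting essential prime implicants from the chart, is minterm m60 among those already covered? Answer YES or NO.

Round 0: 000010✓ 000100✓ 000111✓ 001000✓ 001100✓ 001110✓ 010000✓ 010010✓ 010100✓ 010110✓ 011000✓ 011010✓ 011100✓ 011110✓ 011111✓ 100000✓ 100010✓ 100111✓ 101000✓ 101001✓ 101110✓ 110010✓ 110101✓ 110110✓ 111000✓ 111001✓ 111011✓ 111100✓ 111101✓
Round 1: -00010✓ -00111 -01000✓ -01110 -10010✓ -10110✓ -11000✓ -11100✓ 0-0010✓ 0-0100✓ 0-1000✓ 0-1100✓ 0-1110✓ 00-100✓ 001-00✓ 0011-0✓ 01-000✓ 01-010✓ 01-100✓ 01-110✓ 010-00✓ 010-10✓ 0100-0✓ 0101-0✓ 011-00✓ 011-10✓ 0110-0✓ 0111-0✓ 01111- 1-0010✓ 1-1000✓ 1-1001✓ 10-000 1000-0 10100-✓ 11-101 110-10✓ 111-00✓ 111-01✓ 1110-1 11100-✓ 11110-✓
Round 2: --0010 --1000 -10-10 -11-00 0--100 0-1-00 0-11-0 01--00✓ 01--10✓ 01-0-0✓ 01-1-0✓ 010--0✓ 011--0✓ 1-100- 111-0-
Round 3: 01---0
PIs = {--0010, --1000, -00111, -01110, -10-10, -11-00, 0--100, 0-1-00, 0-11-0, 01---0, 01111-, 1-100-, 10-000, 1000-0, 11-101, 111-0-, 1110-1}
Coverage chart:
  m2: --0010 ←essential
  m4: 0--100 ←essential
  m7: -00111 ←essential
  m8: --1000,0-1-00
  m12: 0--100,0-1-00,0-11-0
  m14: -01110,0-11-0
  m16: 01---0 ←essential
  m20: 0--100,01---0
  m22: -10-10,01---0
  m24: --1000,-11-00,0-1-00,01---0
  m26: 01---0 ←essential
  m28: -11-00,0--100,0-1-00,0-11-0,01---0
  m30: 0-11-0,01---0,01111-
  m31: 01111- ←essential
  m32: 10-000,1000-0
  m34: --0010,1000-0
  m39: -00111 ←essential
  m40: --1000,1-100-,10-000
  m41: 1-100- ←essential
  m46: -01110 ←essential
  m50: --0010,-10-10
  m53: 11-101 ←essential
  m54: -10-10 ←essential
  m56: --1000,-11-00,1-100-,111-0-
  m57: 1-100-,111-0-,1110-1
  m59: 1110-1 ←essential
  m60: -11-00,111-0-
  m61: 11-101,111-0-
Essential: --0010, -00111, -01110, -10-10, 0--100, 01---0, 01111-, 1-100-, 11-101, 1110-1

NO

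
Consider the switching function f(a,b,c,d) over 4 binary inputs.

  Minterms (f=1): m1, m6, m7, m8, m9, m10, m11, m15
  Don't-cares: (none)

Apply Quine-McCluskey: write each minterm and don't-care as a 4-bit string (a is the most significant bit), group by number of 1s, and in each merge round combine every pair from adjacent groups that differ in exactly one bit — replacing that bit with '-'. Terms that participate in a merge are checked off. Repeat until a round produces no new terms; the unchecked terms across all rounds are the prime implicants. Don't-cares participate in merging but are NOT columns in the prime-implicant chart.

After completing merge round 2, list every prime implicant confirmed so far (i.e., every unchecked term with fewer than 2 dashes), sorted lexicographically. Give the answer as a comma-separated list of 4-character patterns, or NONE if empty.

Round 0: 0001✓ 0110✓ 0111✓ 1000✓ 1001✓ 1010✓ 1011✓ 1111✓
Round 1: -001 -111 011- 1-11 10-0✓ 10-1✓ 100-✓ 101-✓
Round 2: 10--
PIs = {-001, -111, 011-, 1-11, 10--}

-001, -111, 011-, 1-11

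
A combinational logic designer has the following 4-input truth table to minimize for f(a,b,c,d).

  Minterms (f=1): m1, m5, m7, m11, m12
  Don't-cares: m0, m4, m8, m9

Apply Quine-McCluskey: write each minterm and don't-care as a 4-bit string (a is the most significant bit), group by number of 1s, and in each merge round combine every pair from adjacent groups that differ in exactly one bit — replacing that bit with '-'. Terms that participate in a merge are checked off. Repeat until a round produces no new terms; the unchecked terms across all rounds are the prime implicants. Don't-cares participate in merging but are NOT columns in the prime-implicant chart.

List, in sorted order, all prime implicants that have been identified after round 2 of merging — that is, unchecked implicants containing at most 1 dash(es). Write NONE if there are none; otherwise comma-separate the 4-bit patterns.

size-2^0 implicants → 0000(✓)  0001(✓)  0100(✓)  0101(✓)  0111(✓)  1000(✓)  1001(✓)  1011(✓)  1100(✓)
size-2^1 implicants → -000(✓)  -001(✓)  -100(✓)  0-00(✓)  0-01(✓)  000-(✓)  01-1  010-(✓)  1-00(✓)  10-1  100-(✓)
size-2^2 implicants → --00  -00-  0-0-
Unchecked terms (primes): --00, -00-, 0-0-, 01-1, 10-1

01-1, 10-1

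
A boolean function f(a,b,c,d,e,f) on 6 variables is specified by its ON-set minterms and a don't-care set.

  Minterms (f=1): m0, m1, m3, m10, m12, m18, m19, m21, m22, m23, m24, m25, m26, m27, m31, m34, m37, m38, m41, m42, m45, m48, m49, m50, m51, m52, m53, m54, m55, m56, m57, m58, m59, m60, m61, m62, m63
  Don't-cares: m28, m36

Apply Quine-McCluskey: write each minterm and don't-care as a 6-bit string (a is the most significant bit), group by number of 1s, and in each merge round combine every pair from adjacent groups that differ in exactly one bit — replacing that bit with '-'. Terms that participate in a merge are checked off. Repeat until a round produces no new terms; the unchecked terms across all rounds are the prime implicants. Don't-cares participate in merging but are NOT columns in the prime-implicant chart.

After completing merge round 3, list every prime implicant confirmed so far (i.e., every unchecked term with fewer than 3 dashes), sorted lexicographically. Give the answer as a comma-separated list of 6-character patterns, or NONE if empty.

--1010, -101-1, -11-00, 0-0011, 0-1100, 0000-1, 00000-, 1--010, 1--101, 1-0-10, 1-01-0, 1-010-, 1-1-01

[col 0] 000000*, 000001*, 000011*, 001010*, 001100*, 010010*, 010011*, 010101*, 010110*, 010111*, 011000*, 011001*, 011010*, 011011*, 011100*, 011111*, 100010*, 100100*, 100101*, 100110*, 101001*, 101010*, 101101*, 110000*, 110001*, 110010*, 110011*, 110100*, 110101*, 110110*, 110111*, 111000*, 111001*, 111010*, 111011*, 111100*, 111101*, 111110*, 111111*
[col 1] -01010*, -10010*, -10011*, -10101*, -10110*, -10111*, -11000*, -11001*, -11010*, -11011*, -11100*, -11111*, 0-0011, 0-1010*, 0-1100, 0000-1, 00000-, 01-010*, 01-011*, 01-111*, 010-10*, 010-11*, 01001-*, 0101-1*, 01011-*, 011-00*, 011-11*, 0110-0*, 0110-1*, 01100-*, 01101-*, 1-0010*, 1-0100*, 1-0101*, 1-0110*, 1-1001*, 1-1010*, 1-1101*, 10-010*, 10-101*, 100-10*, 1001-0*, 10010-*, 101-01*, 11-000*, 11-001*, 11-010*, 11-011*, 11-100*, 11-101*, 11-110*, 11-111*, 110-00*, 110-01*, 110-10*, 110-11*, 1100-0*, 1100-1*, 11000-*, 11001-*, 1101-0*, 1101-1*, 11010-*, 11011-*, 111-00*, 111-01*, 111-10*, 111-11*, 1110-0*, 1110-1*, 11100-*, 11101-*, 1111-0*, 1111-1*, 11110-*, 11111-*
[col 2] --1010, -1-010*, -1-011*, -1-111*, -10-10*, -10-11*, -1001-*, -101-1, -1011-*, -11-00, -11-11*, -110-0*, -110-1*, -1100-*, -1101-*, 01--11*, 01-01-*, 010-1-*, 0110--*, 1--010, 1--101, 1-0-10, 1-01-0, 1-010-, 1-1-01, 11--00*, 11--01*, 11--10*, 11--11*, 11-0-0*, 11-0-1*, 11-00-*, 11-01-*, 11-1-0*, 11-1-1*, 11-10-*, 11-11-*, 110--0*, 110--1*, 110-0-*, 110-1-*, 1100--*, 1101--*, 111--0*, 111--1*, 111-0-*, 111-1-*, 1110--*, 1111--*
[col 3] -1--11, -1-01-, -10-1-, -110--, 11---0*, 11---1*, 11--0-*, 11--1-*, 11-0--*, 11-1--*, 110---*, 111---*
[col 4] 11----
Prime implicants: --1010, -1--11, -1-01-, -10-1-, -101-1, -11-00, -110--, 0-0011, 0-1100, 0000-1, 00000-, 1--010, 1--101, 1-0-10, 1-01-0, 1-010-, 1-1-01, 11----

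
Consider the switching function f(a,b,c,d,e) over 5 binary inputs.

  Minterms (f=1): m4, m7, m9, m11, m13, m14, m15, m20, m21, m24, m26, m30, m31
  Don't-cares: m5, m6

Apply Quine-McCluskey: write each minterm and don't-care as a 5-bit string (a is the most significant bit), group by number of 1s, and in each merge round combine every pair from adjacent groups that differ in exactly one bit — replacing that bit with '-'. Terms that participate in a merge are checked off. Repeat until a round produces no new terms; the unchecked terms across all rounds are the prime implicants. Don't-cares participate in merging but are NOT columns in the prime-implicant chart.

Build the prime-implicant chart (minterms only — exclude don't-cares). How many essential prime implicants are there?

[col 0] 00100*, 00101*, 00110*, 00111*, 01001*, 01011*, 01101*, 01110*, 01111*, 10100*, 10101*, 11000*, 11010*, 11110*, 11111*
[col 1] -0100*, -0101*, -1110*, -1111*, 0-101*, 0-110*, 0-111*, 001-0*, 001-1*, 0010-*, 0011-*, 01-01*, 01-11*, 010-1*, 011-1*, 0111-*, 1010-*, 11-10, 110-0, 1111-*
[col 2] -010-, -111-, 0-1-1, 0-11-, 001--, 01--1
Prime implicants: -010-, -111-, 0-1-1, 0-11-, 001--, 01--1, 11-10, 110-0
PI chart (minterm → PIs covering it):
  4 | -010-,001--
  7 | 0-1-1,0-11-,001--
  9 | 01--1  (sole → essential)
  11 | 01--1  (sole → essential)
  13 | 0-1-1,01--1
  14 | -111-,0-11-
  15 | -111-,0-1-1,0-11-,01--1
  20 | -010-  (sole → essential)
  21 | -010-  (sole → essential)
  24 | 110-0  (sole → essential)
  26 | 11-10,110-0
  30 | -111-,11-10
  31 | -111-  (sole → essential)
Essential prime implicants: -010-, -111-, 01--1, 110-0

4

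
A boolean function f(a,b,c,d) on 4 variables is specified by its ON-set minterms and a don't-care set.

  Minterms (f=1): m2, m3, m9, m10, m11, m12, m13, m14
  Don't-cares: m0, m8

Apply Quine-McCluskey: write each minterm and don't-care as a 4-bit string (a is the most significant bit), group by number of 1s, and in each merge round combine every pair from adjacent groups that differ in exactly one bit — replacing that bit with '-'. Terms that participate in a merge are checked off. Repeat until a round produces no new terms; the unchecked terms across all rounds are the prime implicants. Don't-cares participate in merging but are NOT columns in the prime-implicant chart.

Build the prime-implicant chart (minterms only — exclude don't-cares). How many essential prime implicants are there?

[col 0] 0000*, 0010*, 0011*, 1000*, 1001*, 1010*, 1011*, 1100*, 1101*, 1110*
[col 1] -000*, -010*, -011*, 00-0*, 001-*, 1-00*, 1-01*, 1-10*, 10-0*, 10-1*, 100-*, 101-*, 11-0*, 110-*
[col 2] -0-0, -01-, 1--0, 1-0-, 10--
Prime implicants: -0-0, -01-, 1--0, 1-0-, 10--
PI chart (minterm → PIs covering it):
  2 | -0-0,-01-
  3 | -01-  (sole → essential)
  9 | 1-0-,10--
  10 | -0-0,-01-,1--0,10--
  11 | -01-,10--
  12 | 1--0,1-0-
  13 | 1-0-  (sole → essential)
  14 | 1--0  (sole → essential)
Essential prime implicants: -01-, 1--0, 1-0-

3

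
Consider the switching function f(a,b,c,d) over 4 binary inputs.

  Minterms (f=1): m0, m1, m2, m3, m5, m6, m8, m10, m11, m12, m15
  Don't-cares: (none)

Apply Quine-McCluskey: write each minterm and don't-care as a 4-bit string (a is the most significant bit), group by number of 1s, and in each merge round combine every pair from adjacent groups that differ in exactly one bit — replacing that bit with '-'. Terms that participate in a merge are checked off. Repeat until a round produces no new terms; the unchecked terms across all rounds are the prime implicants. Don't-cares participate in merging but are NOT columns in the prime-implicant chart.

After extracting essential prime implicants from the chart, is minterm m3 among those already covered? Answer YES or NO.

Round 0: 0000✓ 0001✓ 0010✓ 0011✓ 0101✓ 0110✓ 1000✓ 1010✓ 1011✓ 1100✓ 1111✓
Round 1: -000✓ -010✓ -011✓ 0-01 0-10 00-0✓ 00-1✓ 000-✓ 001-✓ 1-00 1-11 10-0✓ 101-✓
Round 2: -0-0 -01- 00--
PIs = {-0-0, -01-, 0-01, 0-10, 00--, 1-00, 1-11}
Coverage chart:
  m0: -0-0,00--
  m1: 0-01,00--
  m2: -0-0,-01-,0-10,00--
  m3: -01-,00--
  m5: 0-01 ←essential
  m6: 0-10 ←essential
  m8: -0-0,1-00
  m10: -0-0,-01-
  m11: -01-,1-11
  m12: 1-00 ←essential
  m15: 1-11 ←essential
Essential: 0-01, 0-10, 1-00, 1-11

NO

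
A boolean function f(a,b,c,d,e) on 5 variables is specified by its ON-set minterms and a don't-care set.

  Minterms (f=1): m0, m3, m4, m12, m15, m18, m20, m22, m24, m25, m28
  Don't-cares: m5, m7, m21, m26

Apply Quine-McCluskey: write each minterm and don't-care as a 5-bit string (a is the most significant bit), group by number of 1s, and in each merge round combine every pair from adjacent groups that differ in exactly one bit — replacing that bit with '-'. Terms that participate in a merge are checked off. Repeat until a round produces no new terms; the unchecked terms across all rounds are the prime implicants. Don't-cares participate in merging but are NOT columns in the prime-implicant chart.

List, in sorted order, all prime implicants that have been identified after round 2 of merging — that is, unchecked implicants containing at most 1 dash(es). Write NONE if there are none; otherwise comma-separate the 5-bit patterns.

0-111, 00-00, 00-11, 001-1, 1-010, 10-10, 101-0, 11-00, 110-0, 1100-

[col 0] 00000*, 00011*, 00100*, 00101*, 00111*, 01100*, 01111*, 10010*, 10100*, 10101*, 10110*, 11000*, 11001*, 11010*, 11100*
[col 1] -0100*, -0101*, -1100*, 0-100*, 0-111, 00-00, 00-11, 001-1, 0010-*, 1-010, 1-100*, 10-10, 101-0, 1010-*, 11-00, 110-0, 1100-
[col 2] --100, -010-
Prime implicants: --100, -010-, 0-111, 00-00, 00-11, 001-1, 1-010, 10-10, 101-0, 11-00, 110-0, 1100-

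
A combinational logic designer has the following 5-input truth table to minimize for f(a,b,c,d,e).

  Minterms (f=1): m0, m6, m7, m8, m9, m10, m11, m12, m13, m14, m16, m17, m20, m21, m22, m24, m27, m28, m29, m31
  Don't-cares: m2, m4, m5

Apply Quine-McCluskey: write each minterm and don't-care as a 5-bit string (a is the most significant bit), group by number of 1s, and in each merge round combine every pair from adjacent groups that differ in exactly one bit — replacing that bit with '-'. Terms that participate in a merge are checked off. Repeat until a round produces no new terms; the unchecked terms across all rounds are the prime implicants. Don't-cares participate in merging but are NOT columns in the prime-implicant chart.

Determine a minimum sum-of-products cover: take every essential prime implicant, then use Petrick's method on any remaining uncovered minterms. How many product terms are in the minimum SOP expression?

8

size-2^0 implicants → 00000(✓)  00010(✓)  00100(✓)  00101(✓)  00110(✓)  00111(✓)  01000(✓)  01001(✓)  01010(✓)  01011(✓)  01100(✓)  01101(✓)  01110(✓)  10000(✓)  10001(✓)  10100(✓)  10101(✓)  10110(✓)  11000(✓)  11011(✓)  11100(✓)  11101(✓)  11111(✓)
size-2^1 implicants → -0000(✓)  -0100(✓)  -0101(✓)  -0110(✓)  -1000(✓)  -1011  -1100(✓)  -1101(✓)  0-000(✓)  0-010(✓)  0-100(✓)  0-101(✓)  0-110(✓)  00-00(✓)  00-10(✓)  000-0(✓)  001-0(✓)  001-1(✓)  0010-(✓)  0011-(✓)  01-00(✓)  01-01(✓)  01-10(✓)  010-0(✓)  010-1(✓)  0100-(✓)  0101-(✓)  011-0(✓)  0110-(✓)  1-000(✓)  1-100(✓)  1-101(✓)  10-00(✓)  10-01(✓)  1000-(✓)  101-0(✓)  1010-(✓)  11-00(✓)  11-11  111-1  1110-(✓)
size-2^2 implicants → --000(✓)  --100(✓)  --101(✓)  -0-00(✓)  -01-0  -010-(✓)  -1-00(✓)  -110-(✓)  0--00(✓)  0--10(✓)  0-0-0(✓)  0-1-0(✓)  0-10-(✓)  00--0(✓)  001--  01--0(✓)  01-0-  010--  1--00(✓)  1-10-(✓)  10-0-
size-2^3 implicants → ---00  --10-  0---0
Unchecked terms (primes): ---00, --10-, -01-0, -1011, 0---0, 001--, 01-0-, 010--, 10-0-, 11-11, 111-1
Minterm coverage:
  m0 ⊆ ---00,0---0
  m6 ⊆ -01-0,0---0,001--
  m7 ⊆ 001-- [E]
  m8 ⊆ ---00,0---0,01-0-,010--
  m9 ⊆ 01-0-,010--
  m10 ⊆ 0---0,010--
  m11 ⊆ -1011,010--
  m12 ⊆ ---00,--10-,0---0,01-0-
  m13 ⊆ --10-,01-0-
  m14 ⊆ 0---0 [E]
  m16 ⊆ ---00,10-0-
  m17 ⊆ 10-0- [E]
  m20 ⊆ ---00,--10-,-01-0,10-0-
  m21 ⊆ --10-,10-0-
  m22 ⊆ -01-0 [E]
  m24 ⊆ ---00 [E]
  m27 ⊆ -1011,11-11
  m28 ⊆ ---00,--10-
  m29 ⊆ --10-,111-1
  m31 ⊆ 11-11,111-1
E = {---00, -01-0, 0---0, 001--, 10-0-}
Petrick residual → --10-, 010--, 11-11
Cover = d'e' + cd' + b'ce' + a'e' + a'b'c + a'bc' + ab'd' + abde  |cover|=8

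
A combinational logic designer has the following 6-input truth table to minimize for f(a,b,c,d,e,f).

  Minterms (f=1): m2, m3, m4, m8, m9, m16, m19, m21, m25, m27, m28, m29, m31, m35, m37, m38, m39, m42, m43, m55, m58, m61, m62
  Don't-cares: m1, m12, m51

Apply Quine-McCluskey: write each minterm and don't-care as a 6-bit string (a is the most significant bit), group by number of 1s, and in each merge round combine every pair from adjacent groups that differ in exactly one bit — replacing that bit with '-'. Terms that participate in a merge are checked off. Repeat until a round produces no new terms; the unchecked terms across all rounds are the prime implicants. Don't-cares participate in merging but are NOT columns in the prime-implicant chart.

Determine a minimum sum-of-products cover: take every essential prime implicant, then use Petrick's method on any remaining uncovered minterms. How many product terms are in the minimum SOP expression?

[col 0] 000001*, 000010*, 000011*, 000100*, 001000*, 001001*, 001100*, 010000, 010011*, 010101*, 011001*, 011011*, 011100*, 011101*, 011111*, 100011*, 100101*, 100110*, 100111*, 101010*, 101011*, 110011*, 110111*, 111010*, 111101*, 111110*
[col 1] -00011*, -10011*, -11101, 0-0011*, 0-1001, 0-1100, 00-001, 00-100, 0000-1, 00001-, 001-00, 00100-, 01-011, 01-101, 011-01*, 011-11*, 0110-1*, 0111-1*, 01110-, 1-0011*, 1-0111*, 1-1010, 10-011, 100-11*, 1001-1, 10011-, 10101-, 110-11*, 111-10
[col 2] --0011, 011--1, 1-0-11
Prime implicants: --0011, -11101, 0-1001, 0-1100, 00-001, 00-100, 0000-1, 00001-, 001-00, 00100-, 01-011, 01-101, 010000, 011--1, 01110-, 1-0-11, 1-1010, 10-011, 1001-1, 10011-, 10101-, 111-10
PI chart (minterm → PIs covering it):
  2 | 00001-  (sole → essential)
  3 | --0011,0000-1,00001-
  4 | 00-100  (sole → essential)
  8 | 001-00,00100-
  9 | 0-1001,00-001,00100-
  16 | 010000  (sole → essential)
  19 | --0011,01-011
  21 | 01-101  (sole → essential)
  25 | 0-1001,011--1
  27 | 01-011,011--1
  28 | 0-1100,01110-
  29 | -11101,01-101,011--1,01110-
  31 | 011--1  (sole → essential)
  35 | --0011,1-0-11,10-011
  37 | 1001-1  (sole → essential)
  38 | 10011-  (sole → essential)
  39 | 1-0-11,1001-1,10011-
  42 | 1-1010,10101-
  43 | 10-011,10101-
  55 | 1-0-11  (sole → essential)
  58 | 1-1010,111-10
  61 | -11101  (sole → essential)
  62 | 111-10  (sole → essential)
Essential prime implicants: -11101, 00-100, 00001-, 01-101, 010000, 011--1, 1-0-11, 1001-1, 10011-, 111-10
Petrick residual → --0011, 0-1100, 00100-, 10101-
Minimum SOP uses 14 PIs: c'd'ef + bcde'f + a'cde'f' + a'b'de'f' + a'b'c'd'e + a'b'cd'e' + a'bde'f + a'bc'd'e'f' + a'bcf + ac'ef + ab'c'df + ab'c'de + ab'cd'e + abcef'

14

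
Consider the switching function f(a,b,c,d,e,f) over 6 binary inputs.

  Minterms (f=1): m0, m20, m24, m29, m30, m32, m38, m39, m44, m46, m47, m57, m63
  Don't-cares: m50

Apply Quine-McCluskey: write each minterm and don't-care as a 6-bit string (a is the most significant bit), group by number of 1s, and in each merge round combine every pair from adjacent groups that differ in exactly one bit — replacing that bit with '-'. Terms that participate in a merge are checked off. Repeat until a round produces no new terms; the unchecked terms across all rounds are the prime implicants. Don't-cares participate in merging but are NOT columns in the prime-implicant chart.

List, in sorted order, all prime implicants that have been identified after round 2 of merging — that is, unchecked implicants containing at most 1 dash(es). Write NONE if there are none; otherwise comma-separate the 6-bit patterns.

[col 0] 000000*, 010100, 011000, 011101, 011110, 100000*, 100110*, 100111*, 101100*, 101110*, 101111*, 110010, 111001, 111111*
[col 1] -00000, 1-1111, 10-110*, 10-111*, 10011-*, 1011-0, 10111-*
[col 2] 10-11-
Prime implicants: -00000, 010100, 011000, 011101, 011110, 1-1111, 10-11-, 1011-0, 110010, 111001

-00000, 010100, 011000, 011101, 011110, 1-1111, 1011-0, 110010, 111001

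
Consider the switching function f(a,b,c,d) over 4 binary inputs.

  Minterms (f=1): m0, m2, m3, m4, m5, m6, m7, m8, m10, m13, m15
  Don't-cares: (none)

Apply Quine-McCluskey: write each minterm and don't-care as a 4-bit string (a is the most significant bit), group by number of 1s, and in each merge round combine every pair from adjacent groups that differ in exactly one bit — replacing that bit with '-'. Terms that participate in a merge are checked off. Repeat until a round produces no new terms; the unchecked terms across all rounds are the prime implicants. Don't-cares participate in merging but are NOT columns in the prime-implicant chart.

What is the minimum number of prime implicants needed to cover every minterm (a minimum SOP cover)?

[col 0] 0000*, 0010*, 0011*, 0100*, 0101*, 0110*, 0111*, 1000*, 1010*, 1101*, 1111*
[col 1] -000*, -010*, -101*, -111*, 0-00*, 0-10*, 0-11*, 00-0*, 001-*, 01-0*, 01-1*, 010-*, 011-*, 10-0*, 11-1*
[col 2] -0-0, -1-1, 0--0, 0-1-, 01--
Prime implicants: -0-0, -1-1, 0--0, 0-1-, 01--
PI chart (minterm → PIs covering it):
  0 | -0-0,0--0
  2 | -0-0,0--0,0-1-
  3 | 0-1-  (sole → essential)
  4 | 0--0,01--
  5 | -1-1,01--
  6 | 0--0,0-1-,01--
  7 | -1-1,0-1-,01--
  8 | -0-0  (sole → essential)
  10 | -0-0  (sole → essential)
  13 | -1-1  (sole → essential)
  15 | -1-1  (sole → essential)
Essential prime implicants: -0-0, -1-1, 0-1-
Petrick residual → 0--0
Minimum SOP uses 4 PIs: b'd' + bd + a'd' + a'c

4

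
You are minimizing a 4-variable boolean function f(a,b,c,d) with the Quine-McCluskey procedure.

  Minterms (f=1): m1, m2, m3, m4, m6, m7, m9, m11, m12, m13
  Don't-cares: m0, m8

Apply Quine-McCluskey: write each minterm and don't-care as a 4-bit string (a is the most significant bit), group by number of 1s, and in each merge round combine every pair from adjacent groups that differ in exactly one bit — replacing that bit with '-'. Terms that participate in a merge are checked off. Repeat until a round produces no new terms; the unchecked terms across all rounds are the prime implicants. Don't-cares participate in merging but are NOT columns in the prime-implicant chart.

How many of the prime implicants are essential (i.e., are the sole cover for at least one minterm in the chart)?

Round 0: 0000✓ 0001✓ 0010✓ 0011✓ 0100✓ 0110✓ 0111✓ 1000✓ 1001✓ 1011✓ 1100✓ 1101✓
Round 1: -000✓ -001✓ -011✓ -100✓ 0-00✓ 0-10✓ 0-11✓ 00-0✓ 00-1✓ 000-✓ 001-✓ 01-0✓ 011-✓ 1-00✓ 1-01✓ 10-1✓ 100-✓ 110-✓
Round 2: --00 -0-1 -00- 0--0 0-1- 00-- 1-0-
PIs = {--00, -0-1, -00-, 0--0, 0-1-, 00--, 1-0-}
Coverage chart:
  m1: -0-1,-00-,00--
  m2: 0--0,0-1-,00--
  m3: -0-1,0-1-,00--
  m4: --00,0--0
  m6: 0--0,0-1-
  m7: 0-1- ←essential
  m9: -0-1,-00-,1-0-
  m11: -0-1 ←essential
  m12: --00,1-0-
  m13: 1-0- ←essential
Essential: -0-1, 0-1-, 1-0-

3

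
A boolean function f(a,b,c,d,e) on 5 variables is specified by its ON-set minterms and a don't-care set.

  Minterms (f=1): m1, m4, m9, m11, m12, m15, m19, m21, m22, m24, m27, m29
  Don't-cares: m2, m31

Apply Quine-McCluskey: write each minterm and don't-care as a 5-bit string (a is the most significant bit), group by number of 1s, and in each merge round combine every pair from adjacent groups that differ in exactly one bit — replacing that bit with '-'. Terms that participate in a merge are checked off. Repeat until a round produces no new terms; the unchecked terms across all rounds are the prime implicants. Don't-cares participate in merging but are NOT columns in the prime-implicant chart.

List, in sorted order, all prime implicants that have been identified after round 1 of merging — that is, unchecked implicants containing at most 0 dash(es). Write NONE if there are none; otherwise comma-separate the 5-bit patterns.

00010, 10110, 11000

[col 0] 00001*, 00010, 00100*, 01001*, 01011*, 01100*, 01111*, 10011*, 10101*, 10110, 11000, 11011*, 11101*, 11111*
[col 1] -1011*, -1111*, 0-001, 0-100, 01-11*, 010-1, 1-011, 1-101, 11-11*, 111-1
[col 2] -1-11
Prime implicants: -1-11, 0-001, 0-100, 00010, 010-1, 1-011, 1-101, 10110, 11000, 111-1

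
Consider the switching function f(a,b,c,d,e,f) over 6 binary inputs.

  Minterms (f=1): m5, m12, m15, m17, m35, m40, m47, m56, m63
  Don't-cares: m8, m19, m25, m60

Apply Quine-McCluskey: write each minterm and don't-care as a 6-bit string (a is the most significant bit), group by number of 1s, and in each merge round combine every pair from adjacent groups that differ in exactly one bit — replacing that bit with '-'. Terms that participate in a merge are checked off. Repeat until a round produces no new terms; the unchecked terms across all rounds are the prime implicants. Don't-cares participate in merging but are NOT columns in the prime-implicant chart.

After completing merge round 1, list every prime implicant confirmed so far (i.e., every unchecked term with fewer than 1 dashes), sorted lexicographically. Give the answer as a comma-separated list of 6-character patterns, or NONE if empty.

000101, 100011

Round 0: 000101 001000✓ 001100✓ 001111✓ 010001✓ 010011✓ 011001✓ 100011 101000✓ 101111✓ 111000✓ 111100✓ 111111✓
Round 1: -01000 -01111 001-00 01-001 0100-1 1-1000 1-1111 111-00
PIs = {-01000, -01111, 000101, 001-00, 01-001, 0100-1, 1-1000, 1-1111, 100011, 111-00}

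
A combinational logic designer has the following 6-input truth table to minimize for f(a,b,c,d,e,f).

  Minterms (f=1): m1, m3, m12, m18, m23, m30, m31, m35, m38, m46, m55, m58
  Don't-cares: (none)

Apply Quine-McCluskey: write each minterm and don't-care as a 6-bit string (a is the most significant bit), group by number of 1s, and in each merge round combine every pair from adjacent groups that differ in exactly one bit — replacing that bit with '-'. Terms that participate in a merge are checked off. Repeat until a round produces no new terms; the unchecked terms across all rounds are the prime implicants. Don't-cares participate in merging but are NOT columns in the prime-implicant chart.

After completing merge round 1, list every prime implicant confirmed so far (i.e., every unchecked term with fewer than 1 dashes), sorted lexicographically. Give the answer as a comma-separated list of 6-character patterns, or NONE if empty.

001100, 010010, 111010

size-2^0 implicants → 000001(✓)  000011(✓)  001100  010010  010111(✓)  011110(✓)  011111(✓)  100011(✓)  100110(✓)  101110(✓)  110111(✓)  111010
size-2^1 implicants → -00011  -10111  0000-1  01-111  01111-  10-110
Unchecked terms (primes): -00011, -10111, 0000-1, 001100, 01-111, 010010, 01111-, 10-110, 111010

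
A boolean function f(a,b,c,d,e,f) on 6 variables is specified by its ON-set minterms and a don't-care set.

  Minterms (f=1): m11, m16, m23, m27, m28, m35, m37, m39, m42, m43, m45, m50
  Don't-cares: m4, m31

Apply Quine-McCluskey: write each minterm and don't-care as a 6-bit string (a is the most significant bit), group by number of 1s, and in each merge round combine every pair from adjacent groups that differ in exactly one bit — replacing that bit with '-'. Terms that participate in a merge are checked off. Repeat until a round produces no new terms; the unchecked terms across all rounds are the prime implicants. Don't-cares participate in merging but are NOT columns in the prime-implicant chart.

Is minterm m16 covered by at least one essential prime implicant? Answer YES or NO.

YES

Round 0: 000100 001011✓ 010000 010111✓ 011011✓ 011100 011111✓ 100011✓ 100101✓ 100111✓ 101010✓ 101011✓ 101101✓ 110010
Round 1: -01011 0-1011 01-111 011-11 10-011 10-101 100-11 1001-1 10101-
PIs = {-01011, 0-1011, 000100, 01-111, 010000, 011-11, 011100, 10-011, 10-101, 100-11, 1001-1, 10101-, 110010}
Coverage chart:
  m11: -01011,0-1011
  m16: 010000 ←essential
  m23: 01-111 ←essential
  m27: 0-1011,011-11
  m28: 011100 ←essential
  m35: 10-011,100-11
  m37: 10-101,1001-1
  m39: 100-11,1001-1
  m42: 10101- ←essential
  m43: -01011,10-011,10101-
  m45: 10-101 ←essential
  m50: 110010 ←essential
Essential: 01-111, 010000, 011100, 10-101, 10101-, 110010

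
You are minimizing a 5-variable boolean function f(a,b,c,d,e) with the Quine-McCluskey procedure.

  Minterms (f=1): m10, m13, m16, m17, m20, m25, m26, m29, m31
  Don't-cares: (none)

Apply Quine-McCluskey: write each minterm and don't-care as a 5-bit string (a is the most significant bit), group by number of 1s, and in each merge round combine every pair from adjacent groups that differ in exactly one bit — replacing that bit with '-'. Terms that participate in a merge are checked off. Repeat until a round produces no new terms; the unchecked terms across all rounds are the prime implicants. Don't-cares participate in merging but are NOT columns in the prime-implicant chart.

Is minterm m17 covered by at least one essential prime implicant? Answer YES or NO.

size-2^0 implicants → 01010(✓)  01101(✓)  10000(✓)  10001(✓)  10100(✓)  11001(✓)  11010(✓)  11101(✓)  11111(✓)
size-2^1 implicants → -1010  -1101  1-001  10-00  1000-  11-01  111-1
Unchecked terms (primes): -1010, -1101, 1-001, 10-00, 1000-, 11-01, 111-1
Minterm coverage:
  m10 ⊆ -1010 [E]
  m13 ⊆ -1101 [E]
  m16 ⊆ 10-00,1000-
  m17 ⊆ 1-001,1000-
  m20 ⊆ 10-00 [E]
  m25 ⊆ 1-001,11-01
  m26 ⊆ -1010 [E]
  m29 ⊆ -1101,11-01,111-1
  m31 ⊆ 111-1 [E]
E = {-1010, -1101, 10-00, 111-1}

NO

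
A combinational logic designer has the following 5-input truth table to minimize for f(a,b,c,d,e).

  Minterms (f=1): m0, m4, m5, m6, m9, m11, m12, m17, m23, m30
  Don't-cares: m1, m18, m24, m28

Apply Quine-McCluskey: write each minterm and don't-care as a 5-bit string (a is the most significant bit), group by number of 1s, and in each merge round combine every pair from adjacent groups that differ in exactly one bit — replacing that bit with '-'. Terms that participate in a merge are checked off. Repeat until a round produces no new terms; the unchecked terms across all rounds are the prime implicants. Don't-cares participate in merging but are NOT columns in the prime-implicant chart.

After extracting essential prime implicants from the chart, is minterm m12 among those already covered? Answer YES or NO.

NO

Round 0: 00000✓ 00001✓ 00100✓ 00101✓ 00110✓ 01001✓ 01011✓ 01100✓ 10001✓ 10010 10111 11000✓ 11100✓ 11110✓
Round 1: -0001 -1100 0-001 0-100 00-00✓ 00-01✓ 0000-✓ 001-0 0010-✓ 010-1 11-00 111-0
Round 2: 00-0-
PIs = {-0001, -1100, 0-001, 0-100, 00-0-, 001-0, 010-1, 10010, 10111, 11-00, 111-0}
Coverage chart:
  m0: 00-0- ←essential
  m4: 0-100,00-0-,001-0
  m5: 00-0- ←essential
  m6: 001-0 ←essential
  m9: 0-001,010-1
  m11: 010-1 ←essential
  m12: -1100,0-100
  m17: -0001 ←essential
  m23: 10111 ←essential
  m30: 111-0 ←essential
Essential: -0001, 00-0-, 001-0, 010-1, 10111, 111-0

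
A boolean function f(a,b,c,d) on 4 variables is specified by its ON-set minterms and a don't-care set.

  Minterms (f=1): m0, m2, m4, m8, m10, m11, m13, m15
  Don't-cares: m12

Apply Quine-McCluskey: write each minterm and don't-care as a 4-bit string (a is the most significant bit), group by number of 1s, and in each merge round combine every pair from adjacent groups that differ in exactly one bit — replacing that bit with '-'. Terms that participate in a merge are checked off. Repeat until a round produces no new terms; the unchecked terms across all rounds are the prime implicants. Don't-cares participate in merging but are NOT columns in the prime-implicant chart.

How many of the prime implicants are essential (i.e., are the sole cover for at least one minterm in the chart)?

2

[col 0] 0000*, 0010*, 0100*, 1000*, 1010*, 1011*, 1100*, 1101*, 1111*
[col 1] -000*, -010*, -100*, 0-00*, 00-0*, 1-00*, 1-11, 10-0*, 101-, 11-1, 110-
[col 2] --00, -0-0
Prime implicants: --00, -0-0, 1-11, 101-, 11-1, 110-
PI chart (minterm → PIs covering it):
  0 | --00,-0-0
  2 | -0-0  (sole → essential)
  4 | --00  (sole → essential)
  8 | --00,-0-0
  10 | -0-0,101-
  11 | 1-11,101-
  13 | 11-1,110-
  15 | 1-11,11-1
Essential prime implicants: --00, -0-0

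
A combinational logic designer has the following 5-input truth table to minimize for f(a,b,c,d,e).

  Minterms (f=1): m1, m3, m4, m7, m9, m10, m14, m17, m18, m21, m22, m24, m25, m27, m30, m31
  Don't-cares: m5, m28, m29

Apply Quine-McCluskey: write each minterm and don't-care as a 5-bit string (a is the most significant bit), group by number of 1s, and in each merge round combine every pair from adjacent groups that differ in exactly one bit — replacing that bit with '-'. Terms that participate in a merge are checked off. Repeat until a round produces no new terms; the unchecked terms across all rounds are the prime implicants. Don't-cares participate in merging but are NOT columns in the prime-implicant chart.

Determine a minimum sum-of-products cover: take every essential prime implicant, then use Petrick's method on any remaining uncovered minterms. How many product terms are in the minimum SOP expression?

9

size-2^0 implicants → 00001(✓)  00011(✓)  00100(✓)  00101(✓)  00111(✓)  01001(✓)  01010(✓)  01110(✓)  10001(✓)  10010(✓)  10101(✓)  10110(✓)  11000(✓)  11001(✓)  11011(✓)  11100(✓)  11101(✓)  11110(✓)  11111(✓)
size-2^1 implicants → -0001(✓)  -0101(✓)  -1001(✓)  -1110  0-001(✓)  00-01(✓)  00-11(✓)  000-1(✓)  001-1(✓)  0010-  01-10  1-001(✓)  1-101(✓)  1-110  10-01(✓)  10-10  11-00(✓)  11-01(✓)  11-11(✓)  110-1(✓)  1100-(✓)  111-0(✓)  111-1(✓)  1110-(✓)  1111-(✓)
size-2^2 implicants → --001  -0-01  00--1  1--01  11--1  11-0-  111--
Unchecked terms (primes): --001, -0-01, -1110, 00--1, 0010-, 01-10, 1--01, 1-110, 10-10, 11--1, 11-0-, 111--
Minterm coverage:
  m1 ⊆ --001,-0-01,00--1
  m3 ⊆ 00--1 [E]
  m4 ⊆ 0010- [E]
  m7 ⊆ 00--1 [E]
  m9 ⊆ --001 [E]
  m10 ⊆ 01-10 [E]
  m14 ⊆ -1110,01-10
  m17 ⊆ --001,-0-01,1--01
  m18 ⊆ 10-10 [E]
  m21 ⊆ -0-01,1--01
  m22 ⊆ 1-110,10-10
  m24 ⊆ 11-0- [E]
  m25 ⊆ --001,1--01,11--1,11-0-
  m27 ⊆ 11--1 [E]
  m30 ⊆ -1110,1-110,111--
  m31 ⊆ 11--1,111--
E = {--001, 00--1, 0010-, 01-10, 10-10, 11--1, 11-0-}
Petrick residual → -0-01, -1110
Cover = c'd'e + b'd'e + bcde' + a'b'e + a'b'cd' + a'bde' + ab'de' + abe + abd'  |cover|=9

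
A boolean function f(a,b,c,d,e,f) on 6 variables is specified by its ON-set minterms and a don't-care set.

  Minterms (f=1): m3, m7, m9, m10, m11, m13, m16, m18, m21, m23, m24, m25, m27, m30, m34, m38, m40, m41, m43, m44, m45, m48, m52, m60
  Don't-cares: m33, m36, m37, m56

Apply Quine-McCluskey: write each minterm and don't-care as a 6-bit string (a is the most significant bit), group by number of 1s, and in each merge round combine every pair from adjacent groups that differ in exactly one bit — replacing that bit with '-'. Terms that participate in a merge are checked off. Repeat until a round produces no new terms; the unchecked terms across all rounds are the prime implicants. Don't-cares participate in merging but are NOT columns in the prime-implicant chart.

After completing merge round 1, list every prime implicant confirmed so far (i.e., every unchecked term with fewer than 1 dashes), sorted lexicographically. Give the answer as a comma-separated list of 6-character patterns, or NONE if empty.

011110

size-2^0 implicants → 000011(✓)  000111(✓)  001001(✓)  001010(✓)  001011(✓)  001101(✓)  010000(✓)  010010(✓)  010101(✓)  010111(✓)  011000(✓)  011001(✓)  011011(✓)  011110  100001(✓)  100010(✓)  100100(✓)  100101(✓)  100110(✓)  101000(✓)  101001(✓)  101011(✓)  101100(✓)  101101(✓)  110000(✓)  110100(✓)  111000(✓)  111100(✓)
size-2^1 implicants → -01001(✓)  -01011(✓)  -01101(✓)  -10000(✓)  -11000(✓)  0-0111  0-1001(✓)  0-1011(✓)  00-011  000-11  001-01(✓)  0010-1(✓)  00101-  01-000(✓)  0100-0  0101-1  0110-1(✓)  01100-  1-0100(✓)  1-1000(✓)  1-1100(✓)  10-001(✓)  10-100(✓)  10-101(✓)  100-01(✓)  100-10  1001-0  10010-(✓)  101-00(✓)  101-01(✓)  1010-1(✓)  10100-(✓)  10110-(✓)  11-000(✓)  11-100(✓)  110-00(✓)  111-00(✓)
size-2^2 implicants → -01-01  -010-1  -1-000  0-10-1  1--100  1-1-00  10--01  10-10-  101-0-  11--00
Unchecked terms (primes): -01-01, -010-1, -1-000, 0-0111, 0-10-1, 00-011, 000-11, 00101-, 0100-0, 0101-1, 01100-, 011110, 1--100, 1-1-00, 10--01, 10-10-, 100-10, 1001-0, 101-0-, 11--00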